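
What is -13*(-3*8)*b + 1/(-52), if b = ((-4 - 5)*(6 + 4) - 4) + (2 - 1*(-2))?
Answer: -1460161/52 ≈ -28080.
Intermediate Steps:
b = -90 (b = (-9*10 - 4) + (2 + 2) = (-90 - 4) + 4 = -94 + 4 = -90)
-13*(-3*8)*b + 1/(-52) = -13*(-3*8)*(-90) + 1/(-52) = -(-312)*(-90) - 1/52 = -13*2160 - 1/52 = -28080 - 1/52 = -1460161/52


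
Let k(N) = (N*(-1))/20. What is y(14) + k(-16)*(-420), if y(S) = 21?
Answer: -315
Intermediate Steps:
k(N) = -N/20 (k(N) = -N*(1/20) = -N/20)
y(14) + k(-16)*(-420) = 21 - 1/20*(-16)*(-420) = 21 + (⅘)*(-420) = 21 - 336 = -315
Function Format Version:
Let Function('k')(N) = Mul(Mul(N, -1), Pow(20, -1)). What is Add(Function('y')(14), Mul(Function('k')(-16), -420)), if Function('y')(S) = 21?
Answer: -315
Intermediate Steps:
Function('k')(N) = Mul(Rational(-1, 20), N) (Function('k')(N) = Mul(Mul(-1, N), Rational(1, 20)) = Mul(Rational(-1, 20), N))
Add(Function('y')(14), Mul(Function('k')(-16), -420)) = Add(21, Mul(Mul(Rational(-1, 20), -16), -420)) = Add(21, Mul(Rational(4, 5), -420)) = Add(21, -336) = -315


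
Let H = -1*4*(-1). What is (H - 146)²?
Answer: 20164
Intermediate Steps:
H = 4 (H = -4*(-1) = 4)
(H - 146)² = (4 - 146)² = (-142)² = 20164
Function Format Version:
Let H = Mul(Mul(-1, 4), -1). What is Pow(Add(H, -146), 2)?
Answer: 20164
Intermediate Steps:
H = 4 (H = Mul(-4, -1) = 4)
Pow(Add(H, -146), 2) = Pow(Add(4, -146), 2) = Pow(-142, 2) = 20164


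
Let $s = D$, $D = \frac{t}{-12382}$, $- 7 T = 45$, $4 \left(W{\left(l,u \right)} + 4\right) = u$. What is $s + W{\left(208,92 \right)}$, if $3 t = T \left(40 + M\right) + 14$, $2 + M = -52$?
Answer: $\frac{352835}{18573} \approx 18.997$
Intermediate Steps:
$M = -54$ ($M = -2 - 52 = -54$)
$W{\left(l,u \right)} = -4 + \frac{u}{4}$
$T = - \frac{45}{7}$ ($T = \left(- \frac{1}{7}\right) 45 = - \frac{45}{7} \approx -6.4286$)
$t = \frac{104}{3}$ ($t = \frac{- \frac{45 \left(40 - 54\right)}{7} + 14}{3} = \frac{\left(- \frac{45}{7}\right) \left(-14\right) + 14}{3} = \frac{90 + 14}{3} = \frac{1}{3} \cdot 104 = \frac{104}{3} \approx 34.667$)
$D = - \frac{52}{18573}$ ($D = \frac{104}{3 \left(-12382\right)} = \frac{104}{3} \left(- \frac{1}{12382}\right) = - \frac{52}{18573} \approx -0.0027998$)
$s = - \frac{52}{18573} \approx -0.0027998$
$s + W{\left(208,92 \right)} = - \frac{52}{18573} + \left(-4 + \frac{1}{4} \cdot 92\right) = - \frac{52}{18573} + \left(-4 + 23\right) = - \frac{52}{18573} + 19 = \frac{352835}{18573}$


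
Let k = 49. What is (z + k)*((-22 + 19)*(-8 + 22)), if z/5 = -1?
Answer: -1848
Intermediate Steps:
z = -5 (z = 5*(-1) = -5)
(z + k)*((-22 + 19)*(-8 + 22)) = (-5 + 49)*((-22 + 19)*(-8 + 22)) = 44*(-3*14) = 44*(-42) = -1848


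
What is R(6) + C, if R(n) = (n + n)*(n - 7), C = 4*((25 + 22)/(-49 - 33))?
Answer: -586/41 ≈ -14.293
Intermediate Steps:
C = -94/41 (C = 4*(47/(-82)) = 4*(47*(-1/82)) = 4*(-47/82) = -94/41 ≈ -2.2927)
R(n) = 2*n*(-7 + n) (R(n) = (2*n)*(-7 + n) = 2*n*(-7 + n))
R(6) + C = 2*6*(-7 + 6) - 94/41 = 2*6*(-1) - 94/41 = -12 - 94/41 = -586/41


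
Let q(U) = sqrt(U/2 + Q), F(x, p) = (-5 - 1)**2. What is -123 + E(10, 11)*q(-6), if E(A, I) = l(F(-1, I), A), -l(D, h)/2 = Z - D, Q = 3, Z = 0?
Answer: -123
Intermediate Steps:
F(x, p) = 36 (F(x, p) = (-6)**2 = 36)
l(D, h) = 2*D (l(D, h) = -2*(0 - D) = -(-2)*D = 2*D)
E(A, I) = 72 (E(A, I) = 2*36 = 72)
q(U) = sqrt(3 + U/2) (q(U) = sqrt(U/2 + 3) = sqrt(3 + U/2))
-123 + E(10, 11)*q(-6) = -123 + 72*(sqrt(12 + 2*(-6))/2) = -123 + 72*(sqrt(12 - 12)/2) = -123 + 72*(sqrt(0)/2) = -123 + 72*((1/2)*0) = -123 + 72*0 = -123 + 0 = -123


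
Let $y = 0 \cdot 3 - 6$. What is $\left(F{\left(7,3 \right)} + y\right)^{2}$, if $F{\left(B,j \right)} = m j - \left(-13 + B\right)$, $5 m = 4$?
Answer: $\frac{144}{25} \approx 5.76$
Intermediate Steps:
$m = \frac{4}{5}$ ($m = \frac{1}{5} \cdot 4 = \frac{4}{5} \approx 0.8$)
$y = -6$ ($y = 0 - 6 = -6$)
$F{\left(B,j \right)} = 13 - B + \frac{4 j}{5}$ ($F{\left(B,j \right)} = \frac{4 j}{5} - \left(-13 + B\right) = 13 - B + \frac{4 j}{5}$)
$\left(F{\left(7,3 \right)} + y\right)^{2} = \left(\left(13 - 7 + \frac{4}{5} \cdot 3\right) - 6\right)^{2} = \left(\left(13 - 7 + \frac{12}{5}\right) - 6\right)^{2} = \left(\frac{42}{5} - 6\right)^{2} = \left(\frac{12}{5}\right)^{2} = \frac{144}{25}$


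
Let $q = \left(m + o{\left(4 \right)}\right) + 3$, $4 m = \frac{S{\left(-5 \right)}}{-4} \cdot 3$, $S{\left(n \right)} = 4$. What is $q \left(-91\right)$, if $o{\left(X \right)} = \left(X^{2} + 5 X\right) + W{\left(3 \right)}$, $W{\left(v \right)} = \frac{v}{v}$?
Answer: $- \frac{14287}{4} \approx -3571.8$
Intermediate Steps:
$W{\left(v \right)} = 1$
$o{\left(X \right)} = 1 + X^{2} + 5 X$ ($o{\left(X \right)} = \left(X^{2} + 5 X\right) + 1 = 1 + X^{2} + 5 X$)
$m = - \frac{3}{4}$ ($m = \frac{\frac{4}{-4} \cdot 3}{4} = \frac{4 \left(- \frac{1}{4}\right) 3}{4} = \frac{\left(-1\right) 3}{4} = \frac{1}{4} \left(-3\right) = - \frac{3}{4} \approx -0.75$)
$q = \frac{157}{4}$ ($q = \left(- \frac{3}{4} + \left(1 + 4^{2} + 5 \cdot 4\right)\right) + 3 = \left(- \frac{3}{4} + \left(1 + 16 + 20\right)\right) + 3 = \left(- \frac{3}{4} + 37\right) + 3 = \frac{145}{4} + 3 = \frac{157}{4} \approx 39.25$)
$q \left(-91\right) = \frac{157}{4} \left(-91\right) = - \frac{14287}{4}$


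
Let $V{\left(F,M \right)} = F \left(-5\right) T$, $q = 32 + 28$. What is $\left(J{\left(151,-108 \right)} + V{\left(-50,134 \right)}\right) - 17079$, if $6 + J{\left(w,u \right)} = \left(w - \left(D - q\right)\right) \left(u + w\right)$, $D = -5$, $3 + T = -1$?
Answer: $-8797$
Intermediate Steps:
$T = -4$ ($T = -3 - 1 = -4$)
$q = 60$
$V{\left(F,M \right)} = 20 F$ ($V{\left(F,M \right)} = F \left(-5\right) \left(-4\right) = - 5 F \left(-4\right) = 20 F$)
$J{\left(w,u \right)} = -6 + \left(65 + w\right) \left(u + w\right)$ ($J{\left(w,u \right)} = -6 + \left(w + \left(60 - -5\right)\right) \left(u + w\right) = -6 + \left(w + \left(60 + 5\right)\right) \left(u + w\right) = -6 + \left(w + 65\right) \left(u + w\right) = -6 + \left(65 + w\right) \left(u + w\right)$)
$\left(J{\left(151,-108 \right)} + V{\left(-50,134 \right)}\right) - 17079 = \left(\left(-6 + 151^{2} + 65 \left(-108\right) + 65 \cdot 151 - 16308\right) + 20 \left(-50\right)\right) - 17079 = \left(\left(-6 + 22801 - 7020 + 9815 - 16308\right) - 1000\right) - 17079 = \left(9282 - 1000\right) - 17079 = 8282 - 17079 = -8797$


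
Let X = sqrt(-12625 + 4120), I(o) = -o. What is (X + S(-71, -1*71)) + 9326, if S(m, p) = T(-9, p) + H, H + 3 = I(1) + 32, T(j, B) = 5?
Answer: 9359 + 9*I*sqrt(105) ≈ 9359.0 + 92.223*I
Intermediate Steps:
H = 28 (H = -3 + (-1*1 + 32) = -3 + (-1 + 32) = -3 + 31 = 28)
X = 9*I*sqrt(105) (X = sqrt(-8505) = 9*I*sqrt(105) ≈ 92.223*I)
S(m, p) = 33 (S(m, p) = 5 + 28 = 33)
(X + S(-71, -1*71)) + 9326 = (9*I*sqrt(105) + 33) + 9326 = (33 + 9*I*sqrt(105)) + 9326 = 9359 + 9*I*sqrt(105)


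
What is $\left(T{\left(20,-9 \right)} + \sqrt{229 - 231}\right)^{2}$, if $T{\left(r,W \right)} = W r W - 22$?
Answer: $\left(1598 + i \sqrt{2}\right)^{2} \approx 2.5536 \cdot 10^{6} + 4520.0 i$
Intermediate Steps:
$T{\left(r,W \right)} = -22 + r W^{2}$ ($T{\left(r,W \right)} = r W^{2} - 22 = -22 + r W^{2}$)
$\left(T{\left(20,-9 \right)} + \sqrt{229 - 231}\right)^{2} = \left(\left(-22 + 20 \left(-9\right)^{2}\right) + \sqrt{229 - 231}\right)^{2} = \left(\left(-22 + 20 \cdot 81\right) + \sqrt{-2}\right)^{2} = \left(\left(-22 + 1620\right) + i \sqrt{2}\right)^{2} = \left(1598 + i \sqrt{2}\right)^{2}$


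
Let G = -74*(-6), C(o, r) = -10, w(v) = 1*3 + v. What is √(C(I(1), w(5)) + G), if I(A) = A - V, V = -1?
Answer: √434 ≈ 20.833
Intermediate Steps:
w(v) = 3 + v
I(A) = 1 + A (I(A) = A - 1*(-1) = A + 1 = 1 + A)
G = 444
√(C(I(1), w(5)) + G) = √(-10 + 444) = √434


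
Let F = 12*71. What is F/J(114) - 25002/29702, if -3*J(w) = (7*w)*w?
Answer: -32644448/37528477 ≈ -0.86986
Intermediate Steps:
J(w) = -7*w²/3 (J(w) = -7*w*w/3 = -7*w²/3)
F = 852
F/J(114) - 25002/29702 = 852/((-7/3*114²)) - 25002/29702 = 852/((-7/3*12996)) - 25002*1/29702 = 852/(-30324) - 12501/14851 = 852*(-1/30324) - 12501/14851 = -71/2527 - 12501/14851 = -32644448/37528477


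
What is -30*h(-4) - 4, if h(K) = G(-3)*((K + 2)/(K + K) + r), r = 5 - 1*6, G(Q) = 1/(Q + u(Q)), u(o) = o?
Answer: -31/4 ≈ -7.7500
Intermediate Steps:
G(Q) = 1/(2*Q) (G(Q) = 1/(Q + Q) = 1/(2*Q))
r = -1 (r = 5 - 6 = -1)
h(K) = ⅙ - (2 + K)/(12*K) (h(K) = ((½)/(-3))*((K + 2)/(K + K) - 1) = ((½)*(-⅓))*((2 + K)/((2*K)) - 1) = -((2 + K)*(1/(2*K)) - 1)/6 = -((2 + K)/(2*K) - 1)/6 = -(-1 + (2 + K)/(2*K))/6 = ⅙ - (2 + K)/(12*K))
-30*h(-4) - 4 = -5*(-2 - 4)/(2*(-4)) - 4 = -5*(-1)*(-6)/(2*4) - 4 = -30*⅛ - 4 = -15/4 - 4 = -31/4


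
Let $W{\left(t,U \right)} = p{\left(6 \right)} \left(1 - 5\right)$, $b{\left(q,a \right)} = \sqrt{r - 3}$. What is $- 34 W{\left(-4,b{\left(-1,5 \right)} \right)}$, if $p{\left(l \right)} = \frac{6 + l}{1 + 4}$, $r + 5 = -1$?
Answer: $\frac{1632}{5} \approx 326.4$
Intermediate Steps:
$r = -6$ ($r = -5 - 1 = -6$)
$b{\left(q,a \right)} = 3 i$ ($b{\left(q,a \right)} = \sqrt{-6 - 3} = \sqrt{-9} = 3 i$)
$p{\left(l \right)} = \frac{6}{5} + \frac{l}{5}$ ($p{\left(l \right)} = \frac{6 + l}{5} = \left(6 + l\right) \frac{1}{5} = \frac{6}{5} + \frac{l}{5}$)
$W{\left(t,U \right)} = - \frac{48}{5}$ ($W{\left(t,U \right)} = \left(\frac{6}{5} + \frac{1}{5} \cdot 6\right) \left(1 - 5\right) = \left(\frac{6}{5} + \frac{6}{5}\right) \left(-4\right) = \frac{12}{5} \left(-4\right) = - \frac{48}{5}$)
$- 34 W{\left(-4,b{\left(-1,5 \right)} \right)} = \left(-34\right) \left(- \frac{48}{5}\right) = \frac{1632}{5}$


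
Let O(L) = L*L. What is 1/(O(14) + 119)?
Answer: 1/315 ≈ 0.0031746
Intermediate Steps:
O(L) = L²
1/(O(14) + 119) = 1/(14² + 119) = 1/(196 + 119) = 1/315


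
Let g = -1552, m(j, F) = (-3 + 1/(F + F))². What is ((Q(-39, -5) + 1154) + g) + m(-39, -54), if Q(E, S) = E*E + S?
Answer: 13145977/11664 ≈ 1127.1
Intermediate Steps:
m(j, F) = (-3 + 1/(2*F))²
Q(E, S) = S + E² (Q(E, S) = E² + S = S + E²)
((Q(-39, -5) + 1154) + g) + m(-39, -54) = (((-5 + (-39)²) + 1154) - 1552) + (¼)*(-1 + 6*(-54))²/(-54)² = (((-5 + 1521) + 1154) - 1552) + (¼)*(1/2916)*(-1 - 324)² = ((1516 + 1154) - 1552) + (¼)*(1/2916)*(-325)² = (2670 - 1552) + (¼)*(1/2916)*105625 = 1118 + 105625/11664 = 13145977/11664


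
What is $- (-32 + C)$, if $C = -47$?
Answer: $79$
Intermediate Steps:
$- (-32 + C) = - (-32 - 47) = \left(-1\right) \left(-79\right) = 79$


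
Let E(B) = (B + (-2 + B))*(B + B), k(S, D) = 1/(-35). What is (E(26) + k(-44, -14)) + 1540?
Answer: 144899/35 ≈ 4140.0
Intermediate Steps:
k(S, D) = -1/35
E(B) = 2*B*(-2 + 2*B) (E(B) = (-2 + 2*B)*(2*B) = 2*B*(-2 + 2*B))
(E(26) + k(-44, -14)) + 1540 = (4*26*(-1 + 26) - 1/35) + 1540 = (4*26*25 - 1/35) + 1540 = (2600 - 1/35) + 1540 = 90999/35 + 1540 = 144899/35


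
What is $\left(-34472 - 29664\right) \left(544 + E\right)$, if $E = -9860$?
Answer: $597490976$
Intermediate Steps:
$\left(-34472 - 29664\right) \left(544 + E\right) = \left(-34472 - 29664\right) \left(544 - 9860\right) = \left(-64136\right) \left(-9316\right) = 597490976$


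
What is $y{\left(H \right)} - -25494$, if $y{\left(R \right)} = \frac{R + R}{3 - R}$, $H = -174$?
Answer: $\frac{1504030}{59} \approx 25492.0$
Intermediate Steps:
$y{\left(R \right)} = \frac{2 R}{3 - R}$
$y{\left(H \right)} - -25494 = \left(-2\right) \left(-174\right) \frac{1}{-3 - 174} - -25494 = \left(-2\right) \left(-174\right) \frac{1}{-177} + 25494 = \left(-2\right) \left(-174\right) \left(- \frac{1}{177}\right) + 25494 = - \frac{116}{59} + 25494 = \frac{1504030}{59}$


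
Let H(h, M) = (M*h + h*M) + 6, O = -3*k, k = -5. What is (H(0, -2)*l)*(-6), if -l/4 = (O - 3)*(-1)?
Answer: -1728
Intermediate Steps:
O = 15 (O = -3*(-5) = 15)
H(h, M) = 6 + 2*M*h (H(h, M) = (M*h + M*h) + 6 = 2*M*h + 6 = 6 + 2*M*h)
l = 48 (l = -4*(15 - 3)*(-1) = -48*(-1) = -4*(-12) = 48)
(H(0, -2)*l)*(-6) = ((6 + 2*(-2)*0)*48)*(-6) = ((6 + 0)*48)*(-6) = (6*48)*(-6) = 288*(-6) = -1728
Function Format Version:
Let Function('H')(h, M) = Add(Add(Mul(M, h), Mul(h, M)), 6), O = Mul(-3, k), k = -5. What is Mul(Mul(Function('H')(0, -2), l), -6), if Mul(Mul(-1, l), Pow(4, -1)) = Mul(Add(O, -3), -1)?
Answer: -1728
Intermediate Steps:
O = 15 (O = Mul(-3, -5) = 15)
Function('H')(h, M) = Add(6, Mul(2, M, h)) (Function('H')(h, M) = Add(Add(Mul(M, h), Mul(M, h)), 6) = Add(Mul(2, M, h), 6) = Add(6, Mul(2, M, h)))
l = 48 (l = Mul(-4, Mul(Add(15, -3), -1)) = Mul(-4, Mul(12, -1)) = Mul(-4, -12) = 48)
Mul(Mul(Function('H')(0, -2), l), -6) = Mul(Mul(Add(6, Mul(2, -2, 0)), 48), -6) = Mul(Mul(Add(6, 0), 48), -6) = Mul(Mul(6, 48), -6) = Mul(288, -6) = -1728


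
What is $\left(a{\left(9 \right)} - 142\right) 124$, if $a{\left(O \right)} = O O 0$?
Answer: $-17608$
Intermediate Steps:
$a{\left(O \right)} = 0$ ($a{\left(O \right)} = O^{2} \cdot 0 = 0$)
$\left(a{\left(9 \right)} - 142\right) 124 = \left(0 - 142\right) 124 = \left(-142\right) 124 = -17608$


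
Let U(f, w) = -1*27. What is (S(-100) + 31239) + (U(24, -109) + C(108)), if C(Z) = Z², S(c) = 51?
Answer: 42927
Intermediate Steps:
U(f, w) = -27
(S(-100) + 31239) + (U(24, -109) + C(108)) = (51 + 31239) + (-27 + 108²) = 31290 + (-27 + 11664) = 31290 + 11637 = 42927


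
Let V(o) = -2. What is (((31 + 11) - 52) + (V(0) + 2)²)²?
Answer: 100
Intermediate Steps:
(((31 + 11) - 52) + (V(0) + 2)²)² = (((31 + 11) - 52) + (-2 + 2)²)² = ((42 - 52) + 0²)² = (-10 + 0)² = (-10)² = 100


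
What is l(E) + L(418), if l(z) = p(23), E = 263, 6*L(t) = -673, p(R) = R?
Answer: -535/6 ≈ -89.167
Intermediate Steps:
L(t) = -673/6 (L(t) = (⅙)*(-673) = -673/6)
l(z) = 23
l(E) + L(418) = 23 - 673/6 = -535/6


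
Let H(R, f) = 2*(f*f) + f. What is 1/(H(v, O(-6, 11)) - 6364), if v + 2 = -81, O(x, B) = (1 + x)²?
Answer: -1/5089 ≈ -0.00019650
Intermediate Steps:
v = -83 (v = -2 - 81 = -83)
H(R, f) = f + 2*f² (H(R, f) = 2*f² + f = f + 2*f²)
1/(H(v, O(-6, 11)) - 6364) = 1/((1 - 6)²*(1 + 2*(1 - 6)²) - 6364) = 1/((-5)²*(1 + 2*(-5)²) - 6364) = 1/(25*(1 + 2*25) - 6364) = 1/(25*(1 + 50) - 6364) = 1/(25*51 - 6364) = 1/(1275 - 6364) = 1/(-5089) = -1/5089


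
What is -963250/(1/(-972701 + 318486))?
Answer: 630172598750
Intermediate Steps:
-963250/(1/(-972701 + 318486)) = -963250/(1/(-654215)) = -963250/(-1/654215) = -963250*(-654215) = 630172598750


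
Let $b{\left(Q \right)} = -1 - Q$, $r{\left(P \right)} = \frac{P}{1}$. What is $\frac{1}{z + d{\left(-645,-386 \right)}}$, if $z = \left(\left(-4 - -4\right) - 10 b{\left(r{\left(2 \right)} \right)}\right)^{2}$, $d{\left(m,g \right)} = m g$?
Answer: $\frac{1}{249870} \approx 4.0021 \cdot 10^{-6}$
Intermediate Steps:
$d{\left(m,g \right)} = g m$
$r{\left(P \right)} = P$ ($r{\left(P \right)} = P 1 = P$)
$z = 900$ ($z = \left(\left(-4 - -4\right) - 10 \left(-1 - 2\right)\right)^{2} = \left(\left(-4 + 4\right) - 10 \left(-1 - 2\right)\right)^{2} = \left(0 - -30\right)^{2} = \left(0 + 30\right)^{2} = 30^{2} = 900$)
$\frac{1}{z + d{\left(-645,-386 \right)}} = \frac{1}{900 - -248970} = \frac{1}{900 + 248970} = \frac{1}{249870}$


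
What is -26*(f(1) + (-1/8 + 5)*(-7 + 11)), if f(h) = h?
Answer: -533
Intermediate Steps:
-26*(f(1) + (-1/8 + 5)*(-7 + 11)) = -26*(1 + (-1/8 + 5)*(-7 + 11)) = -26*(1 + (-1*⅛ + 5)*4) = -26*(1 + (-⅛ + 5)*4) = -26*(1 + (39/8)*4) = -26*(1 + 39/2) = -26*41/2 = -533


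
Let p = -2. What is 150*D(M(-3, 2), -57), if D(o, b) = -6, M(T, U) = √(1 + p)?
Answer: -900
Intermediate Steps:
M(T, U) = I (M(T, U) = √(1 - 2) = √(-1) = I)
150*D(M(-3, 2), -57) = 150*(-6) = -900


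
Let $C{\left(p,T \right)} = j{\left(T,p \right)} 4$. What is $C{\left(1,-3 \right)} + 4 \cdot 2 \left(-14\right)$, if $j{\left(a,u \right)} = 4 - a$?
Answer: $-84$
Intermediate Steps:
$C{\left(p,T \right)} = 16 - 4 T$ ($C{\left(p,T \right)} = \left(4 - T\right) 4 = 16 - 4 T$)
$C{\left(1,-3 \right)} + 4 \cdot 2 \left(-14\right) = \left(16 - -12\right) + 4 \cdot 2 \left(-14\right) = \left(16 + 12\right) + 8 \left(-14\right) = 28 - 112 = -84$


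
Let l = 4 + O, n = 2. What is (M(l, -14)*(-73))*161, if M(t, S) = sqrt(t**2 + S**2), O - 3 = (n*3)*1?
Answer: -11753*sqrt(365) ≈ -2.2454e+5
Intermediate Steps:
O = 9 (O = 3 + (2*3)*1 = 3 + 6*1 = 3 + 6 = 9)
l = 13 (l = 4 + 9 = 13)
M(t, S) = sqrt(S**2 + t**2)
(M(l, -14)*(-73))*161 = (sqrt((-14)**2 + 13**2)*(-73))*161 = (sqrt(196 + 169)*(-73))*161 = (sqrt(365)*(-73))*161 = -73*sqrt(365)*161 = -11753*sqrt(365)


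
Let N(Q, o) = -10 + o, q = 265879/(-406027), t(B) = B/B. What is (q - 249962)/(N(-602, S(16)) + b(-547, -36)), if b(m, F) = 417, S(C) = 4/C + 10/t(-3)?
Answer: -405966347412/677659063 ≈ -599.07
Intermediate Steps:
t(B) = 1
S(C) = 10 + 4/C (S(C) = 4/C + 10/1 = 4/C + 10*1 = 4/C + 10 = 10 + 4/C)
q = -265879/406027 (q = 265879*(-1/406027) = -265879/406027 ≈ -0.65483)
(q - 249962)/(N(-602, S(16)) + b(-547, -36)) = (-265879/406027 - 249962)/((-10 + (10 + 4/16)) + 417) = -101491586853/(406027*((-10 + (10 + 4*(1/16))) + 417)) = -101491586853/(406027*((-10 + (10 + 1/4)) + 417)) = -101491586853/(406027*((-10 + 41/4) + 417)) = -101491586853/(406027*(1/4 + 417)) = -101491586853/(406027*1669/4) = -101491586853/406027*4/1669 = -405966347412/677659063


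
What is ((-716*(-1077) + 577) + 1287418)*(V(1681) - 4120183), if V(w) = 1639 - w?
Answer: -8484066543575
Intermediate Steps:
((-716*(-1077) + 577) + 1287418)*(V(1681) - 4120183) = ((-716*(-1077) + 577) + 1287418)*((1639 - 1*1681) - 4120183) = ((771132 + 577) + 1287418)*((1639 - 1681) - 4120183) = (771709 + 1287418)*(-42 - 4120183) = 2059127*(-4120225) = -8484066543575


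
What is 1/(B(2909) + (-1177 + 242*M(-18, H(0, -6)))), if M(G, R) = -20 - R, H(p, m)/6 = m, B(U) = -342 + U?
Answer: 1/5262 ≈ 0.00019004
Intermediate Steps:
H(p, m) = 6*m
1/(B(2909) + (-1177 + 242*M(-18, H(0, -6)))) = 1/((-342 + 2909) + (-1177 + 242*(-20 - 6*(-6)))) = 1/(2567 + (-1177 + 242*(-20 - 1*(-36)))) = 1/(2567 + (-1177 + 242*(-20 + 36))) = 1/(2567 + (-1177 + 242*16)) = 1/(2567 + (-1177 + 3872)) = 1/(2567 + 2695) = 1/5262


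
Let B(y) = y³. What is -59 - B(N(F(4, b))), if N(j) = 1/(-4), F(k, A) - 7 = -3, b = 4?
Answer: -3775/64 ≈ -58.984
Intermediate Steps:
F(k, A) = 4 (F(k, A) = 7 - 3 = 4)
N(j) = -¼
-59 - B(N(F(4, b))) = -59 - (-¼)³ = -59 - 1*(-1/64) = -59 + 1/64 = -3775/64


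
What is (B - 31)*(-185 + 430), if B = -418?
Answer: -110005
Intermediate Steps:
(B - 31)*(-185 + 430) = (-418 - 31)*(-185 + 430) = -449*245 = -110005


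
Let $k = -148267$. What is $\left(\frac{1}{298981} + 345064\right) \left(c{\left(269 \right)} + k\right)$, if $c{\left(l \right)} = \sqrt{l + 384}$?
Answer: $- \frac{15296347551982595}{298981} + \frac{103167579785 \sqrt{653}}{298981} \approx -5.1153 \cdot 10^{10}$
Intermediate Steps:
$c{\left(l \right)} = \sqrt{384 + l}$
$\left(\frac{1}{298981} + 345064\right) \left(c{\left(269 \right)} + k\right) = \left(\frac{1}{298981} + 345064\right) \left(\sqrt{384 + 269} - 148267\right) = \left(\frac{1}{298981} + 345064\right) \left(\sqrt{653} - 148267\right) = \frac{103167579785 \left(-148267 + \sqrt{653}\right)}{298981} = - \frac{15296347551982595}{298981} + \frac{103167579785 \sqrt{653}}{298981}$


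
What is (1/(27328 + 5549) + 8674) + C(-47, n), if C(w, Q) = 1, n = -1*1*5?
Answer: 285207976/32877 ≈ 8675.0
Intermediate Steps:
n = -5 (n = -1*5 = -5)
(1/(27328 + 5549) + 8674) + C(-47, n) = (1/(27328 + 5549) + 8674) + 1 = (1/32877 + 8674) + 1 = 285175099/32877 + 1 = 285207976/32877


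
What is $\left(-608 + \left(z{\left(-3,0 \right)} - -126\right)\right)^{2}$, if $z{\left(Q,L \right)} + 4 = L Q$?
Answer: $236196$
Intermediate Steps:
$z{\left(Q,L \right)} = -4 + L Q$
$\left(-608 + \left(z{\left(-3,0 \right)} - -126\right)\right)^{2} = \left(-608 + \left(\left(-4 + 0 \left(-3\right)\right) - -126\right)\right)^{2} = \left(-608 + \left(\left(-4 + 0\right) + 126\right)\right)^{2} = \left(-608 + \left(-4 + 126\right)\right)^{2} = \left(-608 + 122\right)^{2} = \left(-486\right)^{2} = 236196$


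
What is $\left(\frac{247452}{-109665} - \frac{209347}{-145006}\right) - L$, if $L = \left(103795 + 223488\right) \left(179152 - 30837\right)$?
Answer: $- \frac{257300887630163413169}{5300694330} \approx -4.8541 \cdot 10^{10}$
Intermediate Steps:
$L = 48540978145$ ($L = 327283 \cdot 148315 = 48540978145$)
$\left(\frac{247452}{-109665} - \frac{209347}{-145006}\right) - L = \left(\frac{247452}{-109665} - \frac{209347}{-145006}\right) - 48540978145 = \left(247452 \left(- \frac{1}{109665}\right) - - \frac{209347}{145006}\right) - 48540978145 = \left(- \frac{82484}{36555} + \frac{209347}{145006}\right) - 48540978145 = - \frac{4307995319}{5300694330} - 48540978145 = - \frac{257300887630163413169}{5300694330}$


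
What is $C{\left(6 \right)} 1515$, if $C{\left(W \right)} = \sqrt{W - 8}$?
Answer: $1515 i \sqrt{2} \approx 2142.5 i$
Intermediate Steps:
$C{\left(W \right)} = \sqrt{-8 + W}$
$C{\left(6 \right)} 1515 = \sqrt{-8 + 6} \cdot 1515 = \sqrt{-2} \cdot 1515 = i \sqrt{2} \cdot 1515 = 1515 i \sqrt{2}$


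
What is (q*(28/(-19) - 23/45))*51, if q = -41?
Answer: 1182809/285 ≈ 4150.2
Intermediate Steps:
(q*(28/(-19) - 23/45))*51 = -41*(28/(-19) - 23/45)*51 = -41*(28*(-1/19) - 23*1/45)*51 = -41*(-28/19 - 23/45)*51 = -41*(-1697/855)*51 = (69577/855)*51 = 1182809/285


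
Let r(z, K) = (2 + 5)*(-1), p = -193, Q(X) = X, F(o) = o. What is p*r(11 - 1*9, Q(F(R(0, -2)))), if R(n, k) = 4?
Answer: 1351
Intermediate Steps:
r(z, K) = -7 (r(z, K) = 7*(-1) = -7)
p*r(11 - 1*9, Q(F(R(0, -2)))) = -193*(-7) = 1351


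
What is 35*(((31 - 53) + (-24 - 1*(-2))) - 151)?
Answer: -6825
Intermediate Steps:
35*(((31 - 53) + (-24 - 1*(-2))) - 151) = 35*((-22 + (-24 + 2)) - 151) = 35*((-22 - 22) - 151) = 35*(-44 - 151) = 35*(-195) = -6825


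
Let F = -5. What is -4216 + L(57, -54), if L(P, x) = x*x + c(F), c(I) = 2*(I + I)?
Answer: -1320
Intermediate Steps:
c(I) = 4*I (c(I) = 2*(2*I) = 4*I)
L(P, x) = -20 + x² (L(P, x) = x*x + 4*(-5) = x² - 20 = -20 + x²)
-4216 + L(57, -54) = -4216 + (-20 + (-54)²) = -4216 + (-20 + 2916) = -4216 + 2896 = -1320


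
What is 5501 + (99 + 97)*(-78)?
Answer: -9787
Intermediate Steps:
5501 + (99 + 97)*(-78) = 5501 + 196*(-78) = 5501 - 15288 = -9787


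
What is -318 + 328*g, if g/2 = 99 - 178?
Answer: -52142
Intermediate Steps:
g = -158 (g = 2*(99 - 178) = 2*(-79) = -158)
-318 + 328*g = -318 + 328*(-158) = -318 - 51824 = -52142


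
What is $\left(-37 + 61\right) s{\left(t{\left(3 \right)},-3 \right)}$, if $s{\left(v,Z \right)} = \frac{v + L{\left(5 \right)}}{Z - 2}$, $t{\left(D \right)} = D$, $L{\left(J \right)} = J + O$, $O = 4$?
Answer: $- \frac{288}{5} \approx -57.6$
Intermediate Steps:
$L{\left(J \right)} = 4 + J$ ($L{\left(J \right)} = J + 4 = 4 + J$)
$s{\left(v,Z \right)} = \frac{9 + v}{-2 + Z}$ ($s{\left(v,Z \right)} = \frac{v + \left(4 + 5\right)}{Z - 2} = \frac{v + 9}{-2 + Z} = \frac{9 + v}{-2 + Z}$)
$\left(-37 + 61\right) s{\left(t{\left(3 \right)},-3 \right)} = \left(-37 + 61\right) \frac{9 + 3}{-2 - 3} = 24 \frac{1}{-5} \cdot 12 = 24 \left(\left(- \frac{1}{5}\right) 12\right) = 24 \left(- \frac{12}{5}\right) = - \frac{288}{5}$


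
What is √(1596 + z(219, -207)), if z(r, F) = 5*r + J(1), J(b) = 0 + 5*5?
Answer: 2*√679 ≈ 52.115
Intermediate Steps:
J(b) = 25 (J(b) = 0 + 25 = 25)
z(r, F) = 25 + 5*r (z(r, F) = 5*r + 25 = 25 + 5*r)
√(1596 + z(219, -207)) = √(1596 + (25 + 5*219)) = √(1596 + (25 + 1095)) = √(1596 + 1120) = √2716 = 2*√679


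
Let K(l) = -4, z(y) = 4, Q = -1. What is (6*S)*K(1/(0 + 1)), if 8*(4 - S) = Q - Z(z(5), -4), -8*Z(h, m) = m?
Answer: -201/2 ≈ -100.50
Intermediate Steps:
Z(h, m) = -m/8
S = 67/16 (S = 4 - (-1 - (-1)*(-4)/8)/8 = 4 - (-1 - 1*½)/8 = 4 - (-1 - ½)/8 = 4 - ⅛*(-3/2) = 4 + 3/16 = 67/16 ≈ 4.1875)
(6*S)*K(1/(0 + 1)) = (6*(67/16))*(-4) = (201/8)*(-4) = -201/2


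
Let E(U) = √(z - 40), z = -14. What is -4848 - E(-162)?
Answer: -4848 - 3*I*√6 ≈ -4848.0 - 7.3485*I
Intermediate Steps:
E(U) = 3*I*√6 (E(U) = √(-14 - 40) = √(-54) = 3*I*√6)
-4848 - E(-162) = -4848 - 3*I*√6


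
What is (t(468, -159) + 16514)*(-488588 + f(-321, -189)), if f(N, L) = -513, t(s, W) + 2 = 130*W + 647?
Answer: 1717233611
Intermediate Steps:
t(s, W) = 645 + 130*W (t(s, W) = -2 + (130*W + 647) = -2 + (647 + 130*W) = 645 + 130*W)
(t(468, -159) + 16514)*(-488588 + f(-321, -189)) = ((645 + 130*(-159)) + 16514)*(-488588 - 513) = ((645 - 20670) + 16514)*(-489101) = (-20025 + 16514)*(-489101) = -3511*(-489101) = 1717233611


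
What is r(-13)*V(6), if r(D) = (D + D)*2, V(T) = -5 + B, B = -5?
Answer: 520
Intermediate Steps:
V(T) = -10 (V(T) = -5 - 5 = -10)
r(D) = 4*D (r(D) = (2*D)*2 = 4*D)
r(-13)*V(6) = (4*(-13))*(-10) = -52*(-10) = 520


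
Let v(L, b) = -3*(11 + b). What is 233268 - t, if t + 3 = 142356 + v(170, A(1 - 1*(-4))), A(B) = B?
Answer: 90963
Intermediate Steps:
v(L, b) = -33 - 3*b
t = 142305 (t = -3 + (142356 + (-33 - 3*(1 - 1*(-4)))) = -3 + (142356 + (-33 - 3*(1 + 4))) = -3 + (142356 + (-33 - 3*5)) = -3 + (142356 + (-33 - 15)) = -3 + (142356 - 48) = -3 + 142308 = 142305)
233268 - t = 233268 - 1*142305 = 233268 - 142305 = 90963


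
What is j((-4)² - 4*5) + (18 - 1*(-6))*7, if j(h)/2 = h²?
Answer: 200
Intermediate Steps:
j(h) = 2*h²
j((-4)² - 4*5) + (18 - 1*(-6))*7 = 2*((-4)² - 4*5)² + (18 - 1*(-6))*7 = 2*(16 - 20)² + (18 + 6)*7 = 2*(-4)² + 24*7 = 2*16 + 168 = 32 + 168 = 200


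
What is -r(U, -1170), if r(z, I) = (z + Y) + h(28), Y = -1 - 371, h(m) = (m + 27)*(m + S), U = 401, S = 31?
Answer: -3274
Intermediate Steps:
h(m) = (27 + m)*(31 + m) (h(m) = (m + 27)*(m + 31) = (27 + m)*(31 + m))
Y = -372
r(z, I) = 2873 + z (r(z, I) = (z - 372) + (837 + 28² + 58*28) = (-372 + z) + (837 + 784 + 1624) = (-372 + z) + 3245 = 2873 + z)
-r(U, -1170) = -(2873 + 401) = -1*3274 = -3274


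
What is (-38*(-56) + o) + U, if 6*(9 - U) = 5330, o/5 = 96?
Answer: 5186/3 ≈ 1728.7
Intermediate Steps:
o = 480 (o = 5*96 = 480)
U = -2638/3 (U = 9 - ⅙*5330 = 9 - 2665/3 = -2638/3 ≈ -879.33)
(-38*(-56) + o) + U = (-38*(-56) + 480) - 2638/3 = (2128 + 480) - 2638/3 = 2608 - 2638/3 = 5186/3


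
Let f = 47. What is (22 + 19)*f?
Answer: 1927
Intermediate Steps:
(22 + 19)*f = (22 + 19)*47 = 41*47 = 1927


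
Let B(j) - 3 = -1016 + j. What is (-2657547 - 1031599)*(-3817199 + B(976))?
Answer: 14082340920456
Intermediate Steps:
B(j) = -1013 + j (B(j) = 3 + (-1016 + j) = -1013 + j)
(-2657547 - 1031599)*(-3817199 + B(976)) = (-2657547 - 1031599)*(-3817199 + (-1013 + 976)) = -3689146*(-3817199 - 37) = -3689146*(-3817236) = 14082340920456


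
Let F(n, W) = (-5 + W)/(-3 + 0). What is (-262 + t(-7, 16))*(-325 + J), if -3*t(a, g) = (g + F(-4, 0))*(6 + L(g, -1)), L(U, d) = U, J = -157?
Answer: 1698568/9 ≈ 1.8873e+5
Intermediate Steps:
F(n, W) = 5/3 - W/3 (F(n, W) = (-5 + W)/(-3) = (-5 + W)*(-1/3) = 5/3 - W/3)
t(a, g) = -(6 + g)*(5/3 + g)/3 (t(a, g) = -(g + (5/3 - 1/3*0))*(6 + g)/3 = -(g + (5/3 + 0))*(6 + g)/3 = -(g + 5/3)*(6 + g)/3 = -(5/3 + g)*(6 + g)/3 = -(6 + g)*(5/3 + g)/3)
(-262 + t(-7, 16))*(-325 + J) = (-262 + (-10/3 - 23/9*16 - 1/3*16**2))*(-325 - 157) = (-262 + (-10/3 - 368/9 - 1/3*256))*(-482) = (-262 + (-10/3 - 368/9 - 256/3))*(-482) = (-262 - 1166/9)*(-482) = -3524/9*(-482) = 1698568/9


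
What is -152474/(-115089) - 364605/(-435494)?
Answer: 108363537001/50120568966 ≈ 2.1621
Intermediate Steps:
-152474/(-115089) - 364605/(-435494) = -152474*(-1/115089) - 364605*(-1/435494) = 152474/115089 + 364605/435494 = 108363537001/50120568966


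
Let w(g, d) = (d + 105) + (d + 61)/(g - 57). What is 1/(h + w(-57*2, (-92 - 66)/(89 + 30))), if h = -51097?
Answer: -133/6782159 ≈ -1.9610e-5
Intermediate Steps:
w(g, d) = 105 + d + (61 + d)/(-57 + g) (w(g, d) = (105 + d) + (61 + d)/(-57 + g) = 105 + d + (61 + d)/(-57 + g))
1/(h + w(-57*2, (-92 - 66)/(89 + 30))) = 1/(-51097 + (-5924 - 56*(-92 - 66)/(89 + 30) + 105*(-57*2) + ((-92 - 66)/(89 + 30))*(-57*2))/(-57 - 57*2)) = 1/(-51097 + (-5924 - (-8848)/119 + 105*(-114) - 158/119*(-114))/(-57 - 114)) = 1/(-51097 + (-5924 - (-8848)/119 - 11970 - 158*1/119*(-114))/(-171)) = 1/(-51097 - (-5924 - 56*(-158/119) - 11970 - 158/119*(-114))/171) = 1/(-51097 - (-5924 + 1264/17 - 11970 + 18012/119)/171) = 1/(-51097 - 1/171*(-123678/7)) = 1/(-51097 + 13742/133) = 1/(-6782159/133) = -133/6782159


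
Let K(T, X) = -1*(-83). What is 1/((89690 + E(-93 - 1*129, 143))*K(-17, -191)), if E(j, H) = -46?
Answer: 1/7440452 ≈ 1.3440e-7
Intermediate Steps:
K(T, X) = 83
1/((89690 + E(-93 - 1*129, 143))*K(-17, -191)) = 1/((89690 - 46)*83) = (1/83)/89644 = (1/89644)*(1/83) = 1/7440452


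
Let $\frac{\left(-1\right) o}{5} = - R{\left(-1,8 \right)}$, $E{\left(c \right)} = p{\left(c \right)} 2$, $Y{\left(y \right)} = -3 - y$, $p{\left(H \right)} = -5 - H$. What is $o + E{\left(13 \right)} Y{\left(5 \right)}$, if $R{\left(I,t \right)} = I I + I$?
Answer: $288$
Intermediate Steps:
$R{\left(I,t \right)} = I + I^{2}$ ($R{\left(I,t \right)} = I^{2} + I = I + I^{2}$)
$E{\left(c \right)} = -10 - 2 c$ ($E{\left(c \right)} = \left(-5 - c\right) 2 = -10 - 2 c$)
$o = 0$ ($o = - 5 \left(- \left(-1\right) \left(1 - 1\right)\right) = - 5 \left(- \left(-1\right) 0\right) = - 5 \left(\left(-1\right) 0\right) = \left(-5\right) 0 = 0$)
$o + E{\left(13 \right)} Y{\left(5 \right)} = 0 + \left(-10 - 26\right) \left(-3 - 5\right) = 0 - -288 = 0 + 288 = 288$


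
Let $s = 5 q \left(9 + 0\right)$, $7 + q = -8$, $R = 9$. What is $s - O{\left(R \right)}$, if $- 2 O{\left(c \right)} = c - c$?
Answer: $-675$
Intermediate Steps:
$q = -15$ ($q = -7 - 8 = -15$)
$O{\left(c \right)} = 0$ ($O{\left(c \right)} = - \frac{c - c}{2} = \left(- \frac{1}{2}\right) 0 = 0$)
$s = -675$ ($s = 5 \left(-15\right) \left(9 + 0\right) = \left(-75\right) 9 = -675$)
$s - O{\left(R \right)} = -675 - 0 = -675 + 0 = -675$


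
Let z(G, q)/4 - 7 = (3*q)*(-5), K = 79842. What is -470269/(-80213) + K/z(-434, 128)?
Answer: -1402933979/306894938 ≈ -4.5714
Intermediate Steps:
z(G, q) = 28 - 60*q (z(G, q) = 28 + 4*((3*q)*(-5)) = 28 + 4*(-15*q) = 28 - 60*q)
-470269/(-80213) + K/z(-434, 128) = -470269/(-80213) + 79842/(28 - 60*128) = -470269*(-1/80213) + 79842/(28 - 7680) = 470269/80213 + 79842/(-7652) = 470269/80213 + 79842*(-1/7652) = 470269/80213 - 39921/3826 = -1402933979/306894938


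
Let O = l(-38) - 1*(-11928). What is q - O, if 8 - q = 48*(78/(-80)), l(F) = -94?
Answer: -58896/5 ≈ -11779.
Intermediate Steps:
O = 11834 (O = -94 - 1*(-11928) = -94 + 11928 = 11834)
q = 274/5 (q = 8 - 48*78/(-80) = 8 - 48*78*(-1/80) = 8 - 48*(-39)/40 = 8 - 1*(-234/5) = 8 + 234/5 = 274/5 ≈ 54.800)
q - O = 274/5 - 1*11834 = 274/5 - 11834 = -58896/5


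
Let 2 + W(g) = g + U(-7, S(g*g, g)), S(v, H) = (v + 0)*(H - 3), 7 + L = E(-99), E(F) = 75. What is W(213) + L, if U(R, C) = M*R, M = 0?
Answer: 279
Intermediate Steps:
L = 68 (L = -7 + 75 = 68)
S(v, H) = v*(-3 + H)
U(R, C) = 0 (U(R, C) = 0*R = 0)
W(g) = -2 + g (W(g) = -2 + (g + 0) = -2 + g)
W(213) + L = (-2 + 213) + 68 = 211 + 68 = 279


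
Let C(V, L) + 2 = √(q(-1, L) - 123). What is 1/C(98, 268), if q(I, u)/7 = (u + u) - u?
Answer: 2/1749 + √1753/1749 ≈ 0.025082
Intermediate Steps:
q(I, u) = 7*u (q(I, u) = 7*((u + u) - u) = 7*(2*u - u) = 7*u)
C(V, L) = -2 + √(-123 + 7*L) (C(V, L) = -2 + √(7*L - 123) = -2 + √(-123 + 7*L))
1/C(98, 268) = 1/(-2 + √(-123 + 7*268)) = 1/(-2 + √(-123 + 1876)) = 1/(-2 + √1753)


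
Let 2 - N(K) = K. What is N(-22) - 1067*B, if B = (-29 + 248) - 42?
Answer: -188835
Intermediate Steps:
N(K) = 2 - K
B = 177 (B = 219 - 42 = 177)
N(-22) - 1067*B = (2 - 1*(-22)) - 1067*177 = (2 + 22) - 188859 = 24 - 188859 = -188835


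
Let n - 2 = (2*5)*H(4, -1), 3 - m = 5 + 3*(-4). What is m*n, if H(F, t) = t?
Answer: -80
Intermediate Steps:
m = 10 (m = 3 - (5 + 3*(-4)) = 3 - (5 - 12) = 3 - 1*(-7) = 3 + 7 = 10)
n = -8 (n = 2 + (2*5)*(-1) = 2 + 10*(-1) = 2 - 10 = -8)
m*n = 10*(-8) = -80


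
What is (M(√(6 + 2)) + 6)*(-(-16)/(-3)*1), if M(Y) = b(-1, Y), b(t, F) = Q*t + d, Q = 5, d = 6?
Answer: -112/3 ≈ -37.333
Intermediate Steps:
b(t, F) = 6 + 5*t (b(t, F) = 5*t + 6 = 6 + 5*t)
M(Y) = 1 (M(Y) = 6 + 5*(-1) = 6 - 5 = 1)
(M(√(6 + 2)) + 6)*(-(-16)/(-3)*1) = (1 + 6)*(-(-16)/(-3)*1) = 7*(-(-16)*(-1)/3*1) = 7*(-4*4/3*1) = 7*(-16/3*1) = 7*(-16/3) = -112/3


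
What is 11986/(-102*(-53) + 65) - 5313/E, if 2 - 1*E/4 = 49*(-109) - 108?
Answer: 3366309/1728836 ≈ 1.9472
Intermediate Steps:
E = 21804 (E = 8 - 4*(49*(-109) - 108) = 8 - 4*(-5341 - 108) = 8 - 4*(-5449) = 8 + 21796 = 21804)
11986/(-102*(-53) + 65) - 5313/E = 11986/(-102*(-53) + 65) - 5313/21804 = 11986/(5406 + 65) - 5313*1/21804 = 11986/5471 - 77/316 = 3366309/1728836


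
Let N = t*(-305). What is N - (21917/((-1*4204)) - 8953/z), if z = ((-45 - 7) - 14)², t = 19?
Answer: -6624284201/1144539 ≈ -5787.7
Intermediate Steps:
z = 4356 (z = (-52 - 14)² = (-66)² = 4356)
N = -5795 (N = 19*(-305) = -5795)
N - (21917/((-1*4204)) - 8953/z) = -5795 - (21917/((-1*4204)) - 8953/4356) = -5795 - (21917/(-4204) - 8953*1/4356) = -5795 - (21917*(-1/4204) - 8953/4356) = -5795 - (-21917/4204 - 8953/4356) = -5795 - 1*(-8319304/1144539) = -5795 + 8319304/1144539 = -6624284201/1144539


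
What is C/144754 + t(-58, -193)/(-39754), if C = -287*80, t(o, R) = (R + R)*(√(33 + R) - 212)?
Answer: -3189565292/1438637629 + 772*I*√10/19877 ≈ -2.2171 + 0.12282*I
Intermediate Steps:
t(o, R) = 2*R*(-212 + √(33 + R)) (t(o, R) = (2*R)*(-212 + √(33 + R)) = 2*R*(-212 + √(33 + R)))
C = -22960
C/144754 + t(-58, -193)/(-39754) = -22960/144754 + (2*(-193)*(-212 + √(33 - 193)))/(-39754) = -22960*1/144754 + (2*(-193)*(-212 + √(-160)))*(-1/39754) = -11480/72377 + (2*(-193)*(-212 + 4*I*√10))*(-1/39754) = -11480/72377 + (81832 - 1544*I*√10)*(-1/39754) = -11480/72377 + (-40916/19877 + 772*I*√10/19877) = -3189565292/1438637629 + 772*I*√10/19877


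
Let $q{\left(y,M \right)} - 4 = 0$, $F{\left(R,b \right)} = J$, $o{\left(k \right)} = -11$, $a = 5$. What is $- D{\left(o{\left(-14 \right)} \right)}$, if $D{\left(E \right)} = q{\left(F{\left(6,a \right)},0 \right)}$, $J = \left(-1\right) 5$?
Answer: $-4$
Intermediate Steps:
$J = -5$
$F{\left(R,b \right)} = -5$
$q{\left(y,M \right)} = 4$ ($q{\left(y,M \right)} = 4 + 0 = 4$)
$D{\left(E \right)} = 4$
$- D{\left(o{\left(-14 \right)} \right)} = \left(-1\right) 4 = -4$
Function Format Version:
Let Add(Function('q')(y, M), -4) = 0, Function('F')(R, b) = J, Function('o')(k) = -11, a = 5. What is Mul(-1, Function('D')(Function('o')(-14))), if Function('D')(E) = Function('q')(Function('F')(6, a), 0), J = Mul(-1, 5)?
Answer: -4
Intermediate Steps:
J = -5
Function('F')(R, b) = -5
Function('q')(y, M) = 4 (Function('q')(y, M) = Add(4, 0) = 4)
Function('D')(E) = 4
Mul(-1, Function('D')(Function('o')(-14))) = Mul(-1, 4) = -4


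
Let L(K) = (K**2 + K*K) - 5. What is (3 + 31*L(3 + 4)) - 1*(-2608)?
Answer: 5494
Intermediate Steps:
L(K) = -5 + 2*K**2 (L(K) = (K**2 + K**2) - 5 = 2*K**2 - 5 = -5 + 2*K**2)
(3 + 31*L(3 + 4)) - 1*(-2608) = (3 + 31*(-5 + 2*(3 + 4)**2)) - 1*(-2608) = (3 + 31*(-5 + 2*7**2)) + 2608 = (3 + 31*(-5 + 2*49)) + 2608 = (3 + 31*(-5 + 98)) + 2608 = (3 + 31*93) + 2608 = (3 + 2883) + 2608 = 2886 + 2608 = 5494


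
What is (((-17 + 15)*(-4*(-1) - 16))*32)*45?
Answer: 34560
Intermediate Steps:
(((-17 + 15)*(-4*(-1) - 16))*32)*45 = (-2*(4 - 16)*32)*45 = (-2*(-12)*32)*45 = (24*32)*45 = 768*45 = 34560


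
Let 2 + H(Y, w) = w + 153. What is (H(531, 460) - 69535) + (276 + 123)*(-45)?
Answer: -86879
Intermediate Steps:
H(Y, w) = 151 + w (H(Y, w) = -2 + (w + 153) = -2 + (153 + w) = 151 + w)
(H(531, 460) - 69535) + (276 + 123)*(-45) = ((151 + 460) - 69535) + (276 + 123)*(-45) = (611 - 69535) + 399*(-45) = -68924 - 17955 = -86879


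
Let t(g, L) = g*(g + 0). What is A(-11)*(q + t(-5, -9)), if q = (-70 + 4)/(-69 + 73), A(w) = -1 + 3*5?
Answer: 119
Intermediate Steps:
A(w) = 14 (A(w) = -1 + 15 = 14)
t(g, L) = g² (t(g, L) = g*g = g²)
q = -33/2 (q = -66/4 = -66*¼ = -33/2 ≈ -16.500)
A(-11)*(q + t(-5, -9)) = 14*(-33/2 + (-5)²) = 14*(-33/2 + 25) = 14*(17/2) = 119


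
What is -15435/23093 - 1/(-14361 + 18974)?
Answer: -10174964/15218287 ≈ -0.66860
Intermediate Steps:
-15435/23093 - 1/(-14361 + 18974) = -15435*1/23093 - 1/4613 = -2205/3299 - 1*1/4613 = -2205/3299 - 1/4613 = -10174964/15218287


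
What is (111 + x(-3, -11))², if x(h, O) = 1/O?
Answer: 1488400/121 ≈ 12301.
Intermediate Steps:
(111 + x(-3, -11))² = (111 + 1/(-11))² = (111 - 1/11)² = (1220/11)² = 1488400/121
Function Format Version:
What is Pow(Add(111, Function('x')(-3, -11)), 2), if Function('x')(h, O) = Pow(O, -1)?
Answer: Rational(1488400, 121) ≈ 12301.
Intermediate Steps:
Pow(Add(111, Function('x')(-3, -11)), 2) = Pow(Add(111, Pow(-11, -1)), 2) = Pow(Add(111, Rational(-1, 11)), 2) = Pow(Rational(1220, 11), 2) = Rational(1488400, 121)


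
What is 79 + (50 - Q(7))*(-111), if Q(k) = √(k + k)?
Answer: -5471 + 111*√14 ≈ -5055.7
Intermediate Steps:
Q(k) = √2*√k (Q(k) = √(2*k) = √2*√k)
79 + (50 - Q(7))*(-111) = 79 + (50 - √2*√7)*(-111) = 79 + (50 - √14)*(-111) = 79 + (-5550 + 111*√14) = -5471 + 111*√14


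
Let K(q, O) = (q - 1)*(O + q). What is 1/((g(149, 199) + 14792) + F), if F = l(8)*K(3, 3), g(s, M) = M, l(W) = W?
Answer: 1/15087 ≈ 6.6282e-5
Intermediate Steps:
K(q, O) = (-1 + q)*(O + q)
F = 96 (F = 8*(3² - 1*3 - 1*3 + 3*3) = 8*(9 - 3 - 3 + 9) = 8*12 = 96)
1/((g(149, 199) + 14792) + F) = 1/((199 + 14792) + 96) = 1/(14991 + 96) = 1/15087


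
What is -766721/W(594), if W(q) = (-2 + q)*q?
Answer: -766721/351648 ≈ -2.1804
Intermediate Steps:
W(q) = q*(-2 + q)
-766721/W(594) = -766721*1/(594*(-2 + 594)) = -766721/(594*592) = -766721/351648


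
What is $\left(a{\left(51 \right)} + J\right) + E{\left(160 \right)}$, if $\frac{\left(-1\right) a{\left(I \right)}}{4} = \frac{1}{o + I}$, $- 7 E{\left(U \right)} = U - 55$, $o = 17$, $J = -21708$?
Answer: $- \frac{369292}{17} \approx -21723.0$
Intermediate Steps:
$E{\left(U \right)} = \frac{55}{7} - \frac{U}{7}$ ($E{\left(U \right)} = - \frac{U - 55}{7} = - \frac{-55 + U}{7} = \frac{55}{7} - \frac{U}{7}$)
$a{\left(I \right)} = - \frac{4}{17 + I}$
$\left(a{\left(51 \right)} + J\right) + E{\left(160 \right)} = \left(- \frac{4}{17 + 51} - 21708\right) + \left(\frac{55}{7} - \frac{160}{7}\right) = \left(- \frac{4}{68} - 21708\right) + \left(\frac{55}{7} - \frac{160}{7}\right) = \left(\left(-4\right) \frac{1}{68} - 21708\right) - 15 = \left(- \frac{1}{17} - 21708\right) - 15 = - \frac{369037}{17} - 15 = - \frac{369292}{17}$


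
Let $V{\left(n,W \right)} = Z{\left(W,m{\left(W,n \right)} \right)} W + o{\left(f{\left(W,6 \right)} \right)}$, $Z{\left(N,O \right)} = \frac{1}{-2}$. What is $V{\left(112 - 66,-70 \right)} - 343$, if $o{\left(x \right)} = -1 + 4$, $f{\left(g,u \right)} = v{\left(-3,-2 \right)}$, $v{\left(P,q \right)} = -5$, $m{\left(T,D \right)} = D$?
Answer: $-305$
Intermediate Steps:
$Z{\left(N,O \right)} = - \frac{1}{2}$
$f{\left(g,u \right)} = -5$
$o{\left(x \right)} = 3$
$V{\left(n,W \right)} = 3 - \frac{W}{2}$ ($V{\left(n,W \right)} = - \frac{W}{2} + 3 = 3 - \frac{W}{2}$)
$V{\left(112 - 66,-70 \right)} - 343 = \left(3 - -35\right) - 343 = \left(3 + 35\right) - 343 = 38 - 343 = -305$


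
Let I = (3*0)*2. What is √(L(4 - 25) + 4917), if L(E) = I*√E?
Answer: √4917 ≈ 70.121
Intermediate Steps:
I = 0 (I = 0*2 = 0)
L(E) = 0 (L(E) = 0*√E = 0)
√(L(4 - 25) + 4917) = √(0 + 4917) = √4917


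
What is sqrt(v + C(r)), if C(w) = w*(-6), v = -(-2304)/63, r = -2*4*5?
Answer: 44*sqrt(7)/7 ≈ 16.630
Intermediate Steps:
r = -40 (r = -8*5 = -40)
v = 256/7 (v = -(-2304)/63 = -256*(-1/7) = 256/7 ≈ 36.571)
C(w) = -6*w
sqrt(v + C(r)) = sqrt(256/7 - 6*(-40)) = sqrt(256/7 + 240) = sqrt(1936/7) = 44*sqrt(7)/7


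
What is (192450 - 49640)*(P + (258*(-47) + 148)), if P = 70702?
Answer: 8386374440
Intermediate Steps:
(192450 - 49640)*(P + (258*(-47) + 148)) = (192450 - 49640)*(70702 + (258*(-47) + 148)) = 142810*(70702 + (-12126 + 148)) = 142810*(70702 - 11978) = 142810*58724 = 8386374440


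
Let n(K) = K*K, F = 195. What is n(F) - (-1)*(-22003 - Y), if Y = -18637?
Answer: 34659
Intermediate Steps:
n(K) = K²
n(F) - (-1)*(-22003 - Y) = 195² - (-1)*(-22003 - 1*(-18637)) = 38025 - (-1)*(-22003 + 18637) = 38025 - (-1)*(-3366) = 38025 - 1*3366 = 38025 - 3366 = 34659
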